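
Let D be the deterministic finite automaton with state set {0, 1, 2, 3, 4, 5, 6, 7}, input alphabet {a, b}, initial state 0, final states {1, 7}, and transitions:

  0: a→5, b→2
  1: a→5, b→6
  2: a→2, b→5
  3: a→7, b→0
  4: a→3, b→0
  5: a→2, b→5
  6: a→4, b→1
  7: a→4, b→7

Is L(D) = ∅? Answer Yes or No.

Yes

The states reachable from the start state are {0, 2, 5}.
None of the accepting states {1, 7} is reachable, so no string is accepted and L(D) = ∅.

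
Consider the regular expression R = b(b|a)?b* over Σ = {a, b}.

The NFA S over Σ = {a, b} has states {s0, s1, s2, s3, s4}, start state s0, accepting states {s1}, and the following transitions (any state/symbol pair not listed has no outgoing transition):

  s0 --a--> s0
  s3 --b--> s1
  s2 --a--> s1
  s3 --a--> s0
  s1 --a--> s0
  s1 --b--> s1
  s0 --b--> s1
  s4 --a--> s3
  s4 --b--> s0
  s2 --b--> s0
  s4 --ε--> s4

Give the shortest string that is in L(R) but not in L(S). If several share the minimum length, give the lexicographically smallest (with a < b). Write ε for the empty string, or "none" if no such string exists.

ba

The string ba is accepted by R but not by S.
No shorter string lies in the difference, and ba is the lexicographically first length-2 string in L(R) \ L(S).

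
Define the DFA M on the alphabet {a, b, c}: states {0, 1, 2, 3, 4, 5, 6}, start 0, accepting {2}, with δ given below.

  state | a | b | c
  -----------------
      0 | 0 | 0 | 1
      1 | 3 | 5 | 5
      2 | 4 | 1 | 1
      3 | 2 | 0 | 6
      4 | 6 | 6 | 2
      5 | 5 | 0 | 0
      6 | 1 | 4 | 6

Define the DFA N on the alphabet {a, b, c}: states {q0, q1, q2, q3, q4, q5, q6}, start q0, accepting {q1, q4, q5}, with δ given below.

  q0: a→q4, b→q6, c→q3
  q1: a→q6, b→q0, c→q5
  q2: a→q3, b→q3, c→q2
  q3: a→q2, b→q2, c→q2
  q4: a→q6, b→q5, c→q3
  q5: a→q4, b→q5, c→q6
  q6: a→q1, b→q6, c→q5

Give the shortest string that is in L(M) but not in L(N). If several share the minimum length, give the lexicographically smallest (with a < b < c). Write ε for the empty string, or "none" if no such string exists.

The string caa is accepted by M but not by N.
No shorter string lies in the difference, and caa is the lexicographically first length-3 string in L(M) \ L(N).

caa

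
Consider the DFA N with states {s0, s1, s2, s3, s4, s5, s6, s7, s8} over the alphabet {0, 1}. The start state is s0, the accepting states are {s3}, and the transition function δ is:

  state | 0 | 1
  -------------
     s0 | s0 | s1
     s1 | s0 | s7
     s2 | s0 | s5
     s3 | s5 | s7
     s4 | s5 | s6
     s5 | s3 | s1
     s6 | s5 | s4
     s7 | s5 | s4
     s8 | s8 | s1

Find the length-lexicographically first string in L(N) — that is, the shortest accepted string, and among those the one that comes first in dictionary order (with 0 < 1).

1100

A breadth-first search from s0 reaches an accepting state first via the path s0 → s1 → s7 → s5 → s3 on input 1100.
No string of length < 4 is accepted (BFS exhausts all shorter strings without reaching an accepting state), and 1100 is the lexicographically least accepting string of length 4.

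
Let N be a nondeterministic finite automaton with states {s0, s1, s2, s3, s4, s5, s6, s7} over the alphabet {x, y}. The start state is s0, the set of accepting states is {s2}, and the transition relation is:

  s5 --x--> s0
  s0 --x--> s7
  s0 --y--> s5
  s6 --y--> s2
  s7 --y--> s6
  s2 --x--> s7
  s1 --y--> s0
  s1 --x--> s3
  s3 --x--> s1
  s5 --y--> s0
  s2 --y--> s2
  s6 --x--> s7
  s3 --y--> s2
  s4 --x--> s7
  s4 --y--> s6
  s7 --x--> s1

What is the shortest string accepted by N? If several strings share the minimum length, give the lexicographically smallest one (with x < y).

A breadth-first search from s0 reaches an accepting state first via the path s0 → s7 → s6 → s2 on input xyy.
No string of length < 3 is accepted (BFS exhausts all shorter strings without reaching an accepting state), and xyy is the lexicographically least accepting string of length 3.

xyy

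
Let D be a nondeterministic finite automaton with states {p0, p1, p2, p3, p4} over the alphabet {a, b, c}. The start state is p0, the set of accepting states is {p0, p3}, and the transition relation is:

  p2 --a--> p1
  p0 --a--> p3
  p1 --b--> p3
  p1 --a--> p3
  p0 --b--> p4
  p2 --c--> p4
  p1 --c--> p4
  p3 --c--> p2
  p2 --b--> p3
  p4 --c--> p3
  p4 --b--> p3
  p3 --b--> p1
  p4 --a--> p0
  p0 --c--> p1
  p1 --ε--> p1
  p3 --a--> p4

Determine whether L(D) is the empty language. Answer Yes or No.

The empty string ε is accepted: the run p0 ends in the accepting state p0.
Since at least one string is accepted, L(D) is not empty.

No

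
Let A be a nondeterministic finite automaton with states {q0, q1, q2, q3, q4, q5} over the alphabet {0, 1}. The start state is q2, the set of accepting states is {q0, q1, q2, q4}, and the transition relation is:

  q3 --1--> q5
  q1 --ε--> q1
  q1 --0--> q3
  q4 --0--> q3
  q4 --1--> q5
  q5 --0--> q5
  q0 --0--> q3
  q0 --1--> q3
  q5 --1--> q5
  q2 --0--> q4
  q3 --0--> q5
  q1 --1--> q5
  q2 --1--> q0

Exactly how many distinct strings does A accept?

The useful subgraph on states {q0, q2, q4} is acyclic, so L(A) is finite; the longest accepting path visits 2 useful states, giving maximum string length 1.
Counting accepting paths from q2 by length: 1 of length 0, 2 of length 1. Total 3.

3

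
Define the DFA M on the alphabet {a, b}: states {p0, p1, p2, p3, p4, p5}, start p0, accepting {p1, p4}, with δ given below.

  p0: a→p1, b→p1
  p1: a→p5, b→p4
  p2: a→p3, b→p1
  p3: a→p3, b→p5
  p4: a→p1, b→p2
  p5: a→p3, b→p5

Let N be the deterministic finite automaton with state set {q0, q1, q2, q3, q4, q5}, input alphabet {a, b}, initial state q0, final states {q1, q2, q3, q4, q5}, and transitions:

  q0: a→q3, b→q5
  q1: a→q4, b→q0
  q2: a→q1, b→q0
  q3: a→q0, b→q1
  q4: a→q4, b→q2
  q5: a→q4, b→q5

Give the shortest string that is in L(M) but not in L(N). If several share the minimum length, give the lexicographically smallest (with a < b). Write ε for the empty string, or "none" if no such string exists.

ababab

The string ababab is accepted by M but not by N.
No shorter string lies in the difference, and ababab is the lexicographically first length-6 string in L(M) \ L(N).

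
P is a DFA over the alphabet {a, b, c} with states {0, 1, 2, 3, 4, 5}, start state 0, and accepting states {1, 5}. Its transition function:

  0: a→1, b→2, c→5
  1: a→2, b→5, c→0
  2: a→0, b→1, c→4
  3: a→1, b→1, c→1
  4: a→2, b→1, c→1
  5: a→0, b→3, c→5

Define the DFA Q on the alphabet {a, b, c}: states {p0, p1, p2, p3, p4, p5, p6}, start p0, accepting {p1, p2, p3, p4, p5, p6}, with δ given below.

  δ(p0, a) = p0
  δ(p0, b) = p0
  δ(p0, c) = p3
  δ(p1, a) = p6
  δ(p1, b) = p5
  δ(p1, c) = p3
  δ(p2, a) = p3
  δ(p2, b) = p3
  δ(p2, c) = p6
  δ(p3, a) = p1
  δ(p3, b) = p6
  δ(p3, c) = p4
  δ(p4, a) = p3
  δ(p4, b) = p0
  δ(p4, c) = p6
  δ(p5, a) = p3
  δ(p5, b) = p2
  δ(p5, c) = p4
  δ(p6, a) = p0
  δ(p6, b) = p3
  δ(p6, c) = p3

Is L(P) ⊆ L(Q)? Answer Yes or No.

No

The string a is in L(P) but not in L(Q).
So L(P) ⊄ L(Q).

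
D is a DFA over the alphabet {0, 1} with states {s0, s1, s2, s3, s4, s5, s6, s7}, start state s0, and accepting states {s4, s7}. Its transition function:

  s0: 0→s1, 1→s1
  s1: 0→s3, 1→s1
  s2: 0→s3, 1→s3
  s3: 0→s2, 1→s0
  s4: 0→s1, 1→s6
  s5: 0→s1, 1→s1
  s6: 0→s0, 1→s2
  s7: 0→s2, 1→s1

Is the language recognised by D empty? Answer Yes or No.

Yes

The states reachable from the start state are {s0, s1, s2, s3}.
None of the accepting states {s4, s7} is reachable, so no string is accepted and L(D) = ∅.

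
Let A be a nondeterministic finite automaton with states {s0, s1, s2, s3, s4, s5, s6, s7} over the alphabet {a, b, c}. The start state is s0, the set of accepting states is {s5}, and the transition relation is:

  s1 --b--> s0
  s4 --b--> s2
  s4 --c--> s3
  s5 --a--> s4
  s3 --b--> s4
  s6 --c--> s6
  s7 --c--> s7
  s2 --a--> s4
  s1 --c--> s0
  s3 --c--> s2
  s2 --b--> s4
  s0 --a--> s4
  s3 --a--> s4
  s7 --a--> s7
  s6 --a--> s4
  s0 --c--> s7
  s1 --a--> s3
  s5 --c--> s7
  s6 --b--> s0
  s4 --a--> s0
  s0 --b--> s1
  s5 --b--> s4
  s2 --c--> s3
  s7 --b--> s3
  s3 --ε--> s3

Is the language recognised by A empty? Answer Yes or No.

Yes

The states reachable from the start state are {s0, s1, s2, s3, s4, s7}.
None of the accepting states {s5} is reachable, so no string is accepted and L(A) = ∅.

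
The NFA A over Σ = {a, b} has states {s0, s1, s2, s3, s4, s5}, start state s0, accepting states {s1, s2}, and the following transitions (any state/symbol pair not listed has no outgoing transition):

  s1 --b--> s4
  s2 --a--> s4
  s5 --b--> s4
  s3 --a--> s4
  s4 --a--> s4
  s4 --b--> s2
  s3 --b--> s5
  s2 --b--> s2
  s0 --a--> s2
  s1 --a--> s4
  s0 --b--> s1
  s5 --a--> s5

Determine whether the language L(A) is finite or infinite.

infinite

State s2 is reachable from the start and can reach an accepting state, and it lies on the cycle s2 → s2.
Traversing that cycle any number of times yields accepted strings of unbounded length, so the language is infinite.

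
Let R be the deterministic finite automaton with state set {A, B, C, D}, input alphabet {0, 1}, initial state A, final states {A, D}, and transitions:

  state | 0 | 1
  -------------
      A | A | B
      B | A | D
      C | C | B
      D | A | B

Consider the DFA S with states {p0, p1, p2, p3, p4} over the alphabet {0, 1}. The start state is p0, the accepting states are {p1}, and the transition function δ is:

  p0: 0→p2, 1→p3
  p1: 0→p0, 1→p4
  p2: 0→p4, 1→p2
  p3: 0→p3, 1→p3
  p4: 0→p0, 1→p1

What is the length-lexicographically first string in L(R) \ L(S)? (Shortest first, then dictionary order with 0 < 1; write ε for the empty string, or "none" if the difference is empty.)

ε

The empty string ε is accepted by R but not by S.
Since ε is the unique shortest string, it is the required witness.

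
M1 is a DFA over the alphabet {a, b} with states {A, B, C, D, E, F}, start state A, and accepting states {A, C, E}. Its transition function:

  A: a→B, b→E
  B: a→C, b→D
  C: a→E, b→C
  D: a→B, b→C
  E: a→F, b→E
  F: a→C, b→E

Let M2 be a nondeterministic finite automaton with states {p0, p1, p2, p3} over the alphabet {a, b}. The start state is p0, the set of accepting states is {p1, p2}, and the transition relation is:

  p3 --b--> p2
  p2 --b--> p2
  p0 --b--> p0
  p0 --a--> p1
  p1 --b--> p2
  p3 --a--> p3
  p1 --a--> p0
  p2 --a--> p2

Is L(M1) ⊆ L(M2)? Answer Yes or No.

The empty string ε is in L(M1) but not in L(M2).
So L(M1) ⊄ L(M2).

No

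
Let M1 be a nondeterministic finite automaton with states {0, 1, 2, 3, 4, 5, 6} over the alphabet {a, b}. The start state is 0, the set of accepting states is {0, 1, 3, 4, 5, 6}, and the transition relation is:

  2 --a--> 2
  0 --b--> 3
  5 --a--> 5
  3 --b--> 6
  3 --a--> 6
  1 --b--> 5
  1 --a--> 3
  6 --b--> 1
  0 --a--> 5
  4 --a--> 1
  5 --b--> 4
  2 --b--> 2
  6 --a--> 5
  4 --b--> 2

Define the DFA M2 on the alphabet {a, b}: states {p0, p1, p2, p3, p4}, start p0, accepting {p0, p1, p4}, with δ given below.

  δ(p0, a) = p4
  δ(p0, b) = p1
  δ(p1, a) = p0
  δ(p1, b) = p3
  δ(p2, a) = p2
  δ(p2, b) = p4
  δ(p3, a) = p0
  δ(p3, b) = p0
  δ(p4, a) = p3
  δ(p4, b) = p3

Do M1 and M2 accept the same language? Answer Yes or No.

The string aa is accepted by M1 but rejected by M2.
So L(M1) ≠ L(M2).

No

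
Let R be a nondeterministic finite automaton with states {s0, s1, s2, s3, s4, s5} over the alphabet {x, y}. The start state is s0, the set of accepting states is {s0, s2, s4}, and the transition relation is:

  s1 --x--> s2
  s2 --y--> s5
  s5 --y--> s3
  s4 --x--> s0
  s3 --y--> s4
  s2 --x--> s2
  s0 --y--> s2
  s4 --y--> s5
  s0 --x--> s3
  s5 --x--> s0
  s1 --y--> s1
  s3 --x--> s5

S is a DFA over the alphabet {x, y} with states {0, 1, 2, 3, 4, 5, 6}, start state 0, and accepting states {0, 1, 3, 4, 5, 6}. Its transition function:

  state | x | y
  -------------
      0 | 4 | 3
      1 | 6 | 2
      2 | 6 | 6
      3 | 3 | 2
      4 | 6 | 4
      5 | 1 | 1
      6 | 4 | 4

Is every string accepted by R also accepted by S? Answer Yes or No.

Exploring the product automaton R × S from the start pair (s0, 0), following both machines on each input symbol, reaches 12 state pairs: (s0, 0), (s3, 4), (s2, 3), (s5, 6), (s4, 4), (s5, 2), (s0, 4), (s0, 6), (s5, 4), (s3, 6), (s2, 4), (s2, 6).
R accepts in {s0, s2, s4} and S accepts in {0, 1, 3, 4, 5, 6}. The reachable pairs whose R-component is accepting are (s0, 0), (s2, 3), (s4, 4), (s0, 4), (s0, 6), (s2, 4), (s2, 6); in each of them the S-component is accepting too, so the product for L(R) \ L(S) (R-component accepting, S-component rejecting) has no reachable accepting pair and the difference is empty.
Hence every string in L(R) is also in L(S).

Yes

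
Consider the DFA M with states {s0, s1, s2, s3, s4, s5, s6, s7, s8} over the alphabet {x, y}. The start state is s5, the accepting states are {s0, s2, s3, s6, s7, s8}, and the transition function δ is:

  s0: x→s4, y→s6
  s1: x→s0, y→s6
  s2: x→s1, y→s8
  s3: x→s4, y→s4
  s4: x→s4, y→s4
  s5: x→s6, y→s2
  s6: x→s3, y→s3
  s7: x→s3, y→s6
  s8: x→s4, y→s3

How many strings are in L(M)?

13

The useful subgraph on states {s0, s1, s2, s3, s5, s6, s8} is acyclic, so L(M) is finite; the longest accepting path visits 6 useful states, giving maximum string length 5.
Counting accepting paths from s5 by length: 2 of length 1, 3 of length 2, 3 of length 3, 3 of length 4, 2 of length 5. Total 13.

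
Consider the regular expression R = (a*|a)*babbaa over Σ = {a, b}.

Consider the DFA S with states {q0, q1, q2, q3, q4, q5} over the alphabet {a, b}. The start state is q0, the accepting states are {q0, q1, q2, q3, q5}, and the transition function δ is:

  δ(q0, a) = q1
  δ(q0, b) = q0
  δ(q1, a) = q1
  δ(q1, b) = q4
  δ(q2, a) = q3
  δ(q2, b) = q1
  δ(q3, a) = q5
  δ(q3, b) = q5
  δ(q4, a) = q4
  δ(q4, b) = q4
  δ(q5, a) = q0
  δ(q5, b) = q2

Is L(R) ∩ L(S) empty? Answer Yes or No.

Yes

Converting the expression R to a DFA (subset construction, then merging equivalent states) gives the minimal DFA with states {r0, r1, r2, r3, r4, r5, r6, r7}, start state r0, accepting states {r7} and transitions r0: a→r0, b→r1; r1: a→r2, b→r3; r2: a→r3, b→r4; r3: a→r3, b→r3; r4: a→r3, b→r5; r5: a→r6, b→r3; r6: a→r7, b→r3; r7: a→r3, b→r3.
Exploring the product automaton R × S from the start pair (r0, q0), following both machines on each input symbol, reaches 13 state pairs: (r0, q0), (r0, q1), (r1, q0), (r1, q4), (r2, q1), (r3, q0), (r2, q4), (r3, q4), (r3, q1), (r4, q4), (r5, q4), (r6, q4), (r7, q4).
R accepts in {r7} and S accepts in {q0, q1, q2, q3, q5}; no reachable pair has both components accepting, so no string drives both machines to acceptance simultaneously and L(R) ∩ L(S) = ∅.
So no string is accepted by both, and the intersection is empty.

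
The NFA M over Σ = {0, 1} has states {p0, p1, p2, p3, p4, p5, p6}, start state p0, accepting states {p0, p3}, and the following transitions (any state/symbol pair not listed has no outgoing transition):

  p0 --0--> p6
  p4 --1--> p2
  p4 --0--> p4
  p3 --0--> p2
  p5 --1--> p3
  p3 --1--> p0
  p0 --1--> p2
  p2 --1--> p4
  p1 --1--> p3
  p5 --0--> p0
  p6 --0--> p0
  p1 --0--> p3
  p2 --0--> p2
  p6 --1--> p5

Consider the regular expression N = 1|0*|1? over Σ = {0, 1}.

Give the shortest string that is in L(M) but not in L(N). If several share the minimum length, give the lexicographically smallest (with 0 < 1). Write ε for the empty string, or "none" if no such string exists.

010

The string 010 is accepted by M but not by N.
No shorter string lies in the difference, and 010 is the lexicographically first length-3 string in L(M) \ L(N).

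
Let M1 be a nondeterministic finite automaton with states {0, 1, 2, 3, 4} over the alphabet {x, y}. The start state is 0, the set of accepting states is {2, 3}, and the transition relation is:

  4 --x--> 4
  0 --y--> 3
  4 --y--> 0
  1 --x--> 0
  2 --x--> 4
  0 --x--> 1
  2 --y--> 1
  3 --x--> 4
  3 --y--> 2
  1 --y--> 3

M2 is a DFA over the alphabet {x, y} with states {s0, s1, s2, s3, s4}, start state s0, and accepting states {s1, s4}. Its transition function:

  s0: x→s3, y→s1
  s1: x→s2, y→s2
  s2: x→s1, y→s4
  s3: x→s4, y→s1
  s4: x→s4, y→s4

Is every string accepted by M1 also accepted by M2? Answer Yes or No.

No

The string yy is in L(M1) but not in L(M2).
So L(M1) ⊄ L(M2).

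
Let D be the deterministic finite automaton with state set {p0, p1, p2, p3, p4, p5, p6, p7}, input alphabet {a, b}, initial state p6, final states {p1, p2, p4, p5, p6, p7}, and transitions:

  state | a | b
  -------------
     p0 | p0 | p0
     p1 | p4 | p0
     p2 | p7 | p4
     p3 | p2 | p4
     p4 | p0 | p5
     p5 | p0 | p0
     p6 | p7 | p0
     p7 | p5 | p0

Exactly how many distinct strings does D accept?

3

The useful subgraph on states {p5, p6, p7} is acyclic, so L(D) is finite; the longest accepting path visits 3 useful states, giving maximum string length 2.
Counting accepting paths from p6 by length: 1 of length 0, 1 of length 1, 1 of length 2. Total 3.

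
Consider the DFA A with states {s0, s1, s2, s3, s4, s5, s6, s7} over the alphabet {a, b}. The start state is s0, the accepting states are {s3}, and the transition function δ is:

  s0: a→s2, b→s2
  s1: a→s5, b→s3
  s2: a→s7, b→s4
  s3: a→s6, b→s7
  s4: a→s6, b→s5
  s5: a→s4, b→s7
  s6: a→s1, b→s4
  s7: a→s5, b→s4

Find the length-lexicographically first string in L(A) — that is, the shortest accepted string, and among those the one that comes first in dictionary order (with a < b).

abaab

A breadth-first search from s0 reaches an accepting state first via the path s0 → s2 → s4 → s6 → s1 → s3 on input abaab.
No string of length < 5 is accepted (BFS exhausts all shorter strings without reaching an accepting state), and abaab is the lexicographically least accepting string of length 5.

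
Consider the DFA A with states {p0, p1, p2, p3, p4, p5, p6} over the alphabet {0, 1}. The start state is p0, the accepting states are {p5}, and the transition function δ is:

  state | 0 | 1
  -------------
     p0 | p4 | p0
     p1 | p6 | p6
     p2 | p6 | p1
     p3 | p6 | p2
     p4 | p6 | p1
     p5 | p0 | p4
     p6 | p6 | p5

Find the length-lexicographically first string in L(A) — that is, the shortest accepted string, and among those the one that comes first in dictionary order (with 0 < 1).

A breadth-first search from p0 reaches an accepting state first via the path p0 → p4 → p6 → p5 on input 001.
No string of length < 3 is accepted (BFS exhausts all shorter strings without reaching an accepting state), and 001 is the lexicographically least accepting string of length 3.

001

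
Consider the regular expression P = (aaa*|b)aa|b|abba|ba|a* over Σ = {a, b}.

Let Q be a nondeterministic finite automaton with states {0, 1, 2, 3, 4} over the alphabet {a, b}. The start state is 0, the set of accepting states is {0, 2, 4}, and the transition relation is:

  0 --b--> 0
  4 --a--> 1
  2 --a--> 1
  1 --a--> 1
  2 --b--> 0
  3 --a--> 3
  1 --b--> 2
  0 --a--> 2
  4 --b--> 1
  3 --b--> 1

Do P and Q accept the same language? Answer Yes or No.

No

The string aa is accepted by P but rejected by Q.
So L(P) ≠ L(Q).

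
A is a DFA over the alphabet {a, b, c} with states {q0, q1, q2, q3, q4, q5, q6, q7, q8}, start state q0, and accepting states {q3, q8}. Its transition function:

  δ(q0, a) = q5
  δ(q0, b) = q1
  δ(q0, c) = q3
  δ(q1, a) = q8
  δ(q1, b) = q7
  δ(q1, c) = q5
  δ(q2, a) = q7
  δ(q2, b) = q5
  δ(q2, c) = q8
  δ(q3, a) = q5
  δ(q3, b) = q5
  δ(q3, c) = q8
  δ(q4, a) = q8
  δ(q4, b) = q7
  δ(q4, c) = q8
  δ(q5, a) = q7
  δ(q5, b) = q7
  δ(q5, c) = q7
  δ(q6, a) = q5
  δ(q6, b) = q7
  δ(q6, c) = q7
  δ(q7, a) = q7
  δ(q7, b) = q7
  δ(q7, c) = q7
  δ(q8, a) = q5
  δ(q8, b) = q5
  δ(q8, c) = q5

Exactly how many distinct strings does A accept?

The useful subgraph on states {q0, q1, q3, q8} is acyclic, so L(A) is finite; the longest accepting path visits 3 useful states, giving maximum string length 2.
Counting accepting paths from q0 by length: 1 of length 1, 2 of length 2. Total 3.

3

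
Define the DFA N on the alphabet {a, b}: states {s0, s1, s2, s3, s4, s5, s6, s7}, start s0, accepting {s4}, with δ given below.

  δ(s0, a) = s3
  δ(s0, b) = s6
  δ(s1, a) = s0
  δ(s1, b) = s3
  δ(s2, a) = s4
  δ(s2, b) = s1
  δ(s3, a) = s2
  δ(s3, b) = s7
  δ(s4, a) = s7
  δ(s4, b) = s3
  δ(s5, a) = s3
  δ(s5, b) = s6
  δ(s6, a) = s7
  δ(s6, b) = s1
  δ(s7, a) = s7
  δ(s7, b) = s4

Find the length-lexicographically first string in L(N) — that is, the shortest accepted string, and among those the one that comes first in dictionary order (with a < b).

aaa

A breadth-first search from s0 reaches an accepting state first via the path s0 → s3 → s2 → s4 on input aaa.
No string of length < 3 is accepted (BFS exhausts all shorter strings without reaching an accepting state), and aaa is the lexicographically least accepting string of length 3.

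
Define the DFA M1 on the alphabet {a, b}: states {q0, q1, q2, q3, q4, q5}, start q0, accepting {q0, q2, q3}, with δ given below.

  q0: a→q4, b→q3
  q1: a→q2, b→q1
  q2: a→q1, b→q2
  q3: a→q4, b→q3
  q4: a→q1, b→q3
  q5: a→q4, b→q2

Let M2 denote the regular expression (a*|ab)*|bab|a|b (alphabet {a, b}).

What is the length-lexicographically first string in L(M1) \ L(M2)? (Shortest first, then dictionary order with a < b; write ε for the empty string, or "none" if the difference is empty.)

bb

The string bb is accepted by M1 but not by M2.
No shorter string lies in the difference, and bb is the lexicographically first length-2 string in L(M1) \ L(M2).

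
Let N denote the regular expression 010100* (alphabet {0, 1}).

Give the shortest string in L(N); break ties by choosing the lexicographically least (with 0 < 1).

01010

By inspection of the expression, no string of length less than 5 matches, and 01010 is the lexicographically first match of length 5.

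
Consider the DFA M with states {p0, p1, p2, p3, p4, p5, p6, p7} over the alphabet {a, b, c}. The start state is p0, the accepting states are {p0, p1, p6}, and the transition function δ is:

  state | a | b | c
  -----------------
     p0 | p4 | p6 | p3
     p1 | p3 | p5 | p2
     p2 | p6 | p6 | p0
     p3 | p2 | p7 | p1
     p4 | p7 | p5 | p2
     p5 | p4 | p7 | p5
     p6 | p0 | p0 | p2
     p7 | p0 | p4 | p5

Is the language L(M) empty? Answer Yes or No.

No

The empty string ε is accepted: the run p0 ends in the accepting state p0.
Since at least one string is accepted, L(M) is not empty.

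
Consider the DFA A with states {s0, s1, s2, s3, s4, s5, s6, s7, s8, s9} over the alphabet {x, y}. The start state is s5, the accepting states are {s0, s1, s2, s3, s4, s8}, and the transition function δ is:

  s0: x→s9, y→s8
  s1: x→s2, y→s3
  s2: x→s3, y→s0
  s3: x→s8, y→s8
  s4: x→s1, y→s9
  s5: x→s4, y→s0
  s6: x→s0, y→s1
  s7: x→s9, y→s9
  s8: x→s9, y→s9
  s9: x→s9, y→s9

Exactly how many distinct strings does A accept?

13

The useful subgraph on states {s0, s1, s2, s3, s4, s5, s8} is acyclic, so L(A) is finite; the longest accepting path visits 6 useful states, giving maximum string length 5.
Counting accepting paths from s5 by length: 2 of length 1, 2 of length 2, 2 of length 3, 4 of length 4, 3 of length 5. Total 13.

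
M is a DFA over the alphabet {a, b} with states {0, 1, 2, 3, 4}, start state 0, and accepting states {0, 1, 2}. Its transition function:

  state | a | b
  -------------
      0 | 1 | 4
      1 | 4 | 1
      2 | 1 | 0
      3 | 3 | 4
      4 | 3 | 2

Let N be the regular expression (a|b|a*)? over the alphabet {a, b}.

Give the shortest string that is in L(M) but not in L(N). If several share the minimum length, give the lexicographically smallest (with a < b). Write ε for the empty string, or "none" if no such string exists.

The string ab is accepted by M but not by N.
No shorter string lies in the difference, and ab is the lexicographically first length-2 string in L(M) \ L(N).

ab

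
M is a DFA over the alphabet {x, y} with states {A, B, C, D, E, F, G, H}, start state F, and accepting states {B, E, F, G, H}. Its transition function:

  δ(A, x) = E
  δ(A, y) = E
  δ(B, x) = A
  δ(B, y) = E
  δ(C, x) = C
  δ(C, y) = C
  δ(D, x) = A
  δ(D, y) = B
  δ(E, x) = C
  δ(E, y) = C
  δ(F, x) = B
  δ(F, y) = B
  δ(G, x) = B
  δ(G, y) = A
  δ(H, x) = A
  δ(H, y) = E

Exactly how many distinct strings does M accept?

The useful subgraph on states {A, B, E, F} is acyclic, so L(M) is finite; the longest accepting path visits 4 useful states, giving maximum string length 3.
Counting accepting paths from F by length: 1 of length 0, 2 of length 1, 2 of length 2, 4 of length 3. Total 9.

9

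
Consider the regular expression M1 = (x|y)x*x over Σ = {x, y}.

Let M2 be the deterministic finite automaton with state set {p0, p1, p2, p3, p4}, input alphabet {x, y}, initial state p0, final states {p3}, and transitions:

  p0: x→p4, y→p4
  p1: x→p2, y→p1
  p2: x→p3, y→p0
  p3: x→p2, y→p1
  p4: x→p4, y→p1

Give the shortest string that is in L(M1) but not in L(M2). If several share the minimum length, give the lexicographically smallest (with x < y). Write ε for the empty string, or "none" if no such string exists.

The string xx is accepted by M1 but not by M2.
No shorter string lies in the difference, and xx is the lexicographically first length-2 string in L(M1) \ L(M2).

xx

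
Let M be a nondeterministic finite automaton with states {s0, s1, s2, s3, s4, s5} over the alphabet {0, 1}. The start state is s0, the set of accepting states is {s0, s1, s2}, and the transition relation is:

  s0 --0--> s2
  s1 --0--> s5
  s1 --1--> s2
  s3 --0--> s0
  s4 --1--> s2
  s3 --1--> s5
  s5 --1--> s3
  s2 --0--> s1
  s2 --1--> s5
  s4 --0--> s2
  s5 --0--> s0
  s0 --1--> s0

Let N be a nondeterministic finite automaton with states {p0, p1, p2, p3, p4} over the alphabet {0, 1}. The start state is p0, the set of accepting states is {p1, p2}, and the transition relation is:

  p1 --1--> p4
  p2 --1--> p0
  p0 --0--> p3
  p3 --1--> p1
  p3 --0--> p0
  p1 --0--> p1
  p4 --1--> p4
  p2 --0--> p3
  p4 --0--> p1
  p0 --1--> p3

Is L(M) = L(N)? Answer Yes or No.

The empty string ε is accepted by M but rejected by N.
So L(M) ≠ L(N).

No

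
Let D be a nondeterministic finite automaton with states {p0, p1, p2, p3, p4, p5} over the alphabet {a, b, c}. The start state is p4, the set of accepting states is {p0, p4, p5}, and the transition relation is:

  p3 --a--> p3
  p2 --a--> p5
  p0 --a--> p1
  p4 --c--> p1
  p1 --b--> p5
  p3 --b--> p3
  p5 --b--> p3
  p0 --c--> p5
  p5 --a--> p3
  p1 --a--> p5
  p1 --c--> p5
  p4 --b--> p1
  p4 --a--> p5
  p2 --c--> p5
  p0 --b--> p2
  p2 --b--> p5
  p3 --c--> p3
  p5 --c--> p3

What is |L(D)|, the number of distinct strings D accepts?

The useful subgraph on states {p1, p4, p5} is acyclic, so L(D) is finite; the longest accepting path visits 3 useful states, giving maximum string length 2.
Counting accepting paths from p4 by length: 1 of length 0, 1 of length 1, 6 of length 2. Total 8.

8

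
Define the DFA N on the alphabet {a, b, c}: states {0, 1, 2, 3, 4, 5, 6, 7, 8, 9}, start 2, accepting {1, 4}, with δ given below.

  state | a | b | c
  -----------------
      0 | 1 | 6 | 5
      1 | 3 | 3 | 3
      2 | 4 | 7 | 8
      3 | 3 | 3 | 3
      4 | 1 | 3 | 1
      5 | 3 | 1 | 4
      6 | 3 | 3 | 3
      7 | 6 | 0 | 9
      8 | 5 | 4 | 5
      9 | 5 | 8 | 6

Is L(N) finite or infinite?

finite

The useful states (reachable from 2 and able to reach an accepting state) are {0, 1, 2, 4, 5, 7, 8, 9}.
Restricted to these states the transition graph has no cycle, so every accepting path has bounded length and L is finite.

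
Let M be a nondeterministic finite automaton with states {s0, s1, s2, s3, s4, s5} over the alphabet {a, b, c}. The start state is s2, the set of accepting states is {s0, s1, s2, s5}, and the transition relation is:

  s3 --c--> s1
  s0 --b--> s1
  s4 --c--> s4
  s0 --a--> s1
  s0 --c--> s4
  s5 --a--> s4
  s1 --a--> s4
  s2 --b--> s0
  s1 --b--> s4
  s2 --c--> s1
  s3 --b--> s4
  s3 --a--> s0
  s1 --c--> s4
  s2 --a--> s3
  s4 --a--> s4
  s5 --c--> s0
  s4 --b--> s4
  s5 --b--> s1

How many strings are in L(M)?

9

The useful subgraph on states {s0, s1, s2, s3} is acyclic, so L(M) is finite; the longest accepting path visits 4 useful states, giving maximum string length 3.
Counting accepting paths from s2 by length: 1 of length 0, 2 of length 1, 4 of length 2, 2 of length 3. Total 9.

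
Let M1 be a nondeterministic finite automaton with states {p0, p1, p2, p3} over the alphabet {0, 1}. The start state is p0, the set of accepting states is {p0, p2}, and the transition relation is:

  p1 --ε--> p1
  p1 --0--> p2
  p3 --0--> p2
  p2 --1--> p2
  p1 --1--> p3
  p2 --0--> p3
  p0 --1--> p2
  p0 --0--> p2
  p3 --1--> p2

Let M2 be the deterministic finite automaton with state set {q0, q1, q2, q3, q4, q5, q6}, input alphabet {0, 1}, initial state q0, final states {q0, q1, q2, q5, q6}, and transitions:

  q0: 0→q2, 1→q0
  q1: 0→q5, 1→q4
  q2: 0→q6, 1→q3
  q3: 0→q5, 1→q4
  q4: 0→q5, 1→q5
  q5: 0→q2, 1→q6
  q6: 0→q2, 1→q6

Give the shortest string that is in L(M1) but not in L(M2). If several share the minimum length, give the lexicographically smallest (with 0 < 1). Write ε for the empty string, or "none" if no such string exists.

01

The string 01 is accepted by M1 but not by M2.
No shorter string lies in the difference, and 01 is the lexicographically first length-2 string in L(M1) \ L(M2).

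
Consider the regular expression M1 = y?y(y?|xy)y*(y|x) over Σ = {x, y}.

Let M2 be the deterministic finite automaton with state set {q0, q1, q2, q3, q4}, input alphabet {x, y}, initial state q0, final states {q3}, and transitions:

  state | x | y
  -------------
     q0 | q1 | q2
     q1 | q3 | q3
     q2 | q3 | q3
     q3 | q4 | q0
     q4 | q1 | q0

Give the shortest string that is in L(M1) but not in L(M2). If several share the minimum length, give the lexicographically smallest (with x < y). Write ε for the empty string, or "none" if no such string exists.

yyx

The string yyx is accepted by M1 but not by M2.
No shorter string lies in the difference, and yyx is the lexicographically first length-3 string in L(M1) \ L(M2).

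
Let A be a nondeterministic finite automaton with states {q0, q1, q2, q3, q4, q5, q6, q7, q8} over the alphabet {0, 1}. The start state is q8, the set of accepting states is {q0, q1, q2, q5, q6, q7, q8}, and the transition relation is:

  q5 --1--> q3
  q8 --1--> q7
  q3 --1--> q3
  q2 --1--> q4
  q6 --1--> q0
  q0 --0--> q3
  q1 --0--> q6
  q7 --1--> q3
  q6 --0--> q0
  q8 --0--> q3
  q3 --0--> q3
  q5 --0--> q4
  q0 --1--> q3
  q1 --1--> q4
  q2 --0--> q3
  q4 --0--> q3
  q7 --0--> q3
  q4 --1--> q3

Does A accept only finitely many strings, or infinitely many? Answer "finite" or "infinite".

The useful states (reachable from q8 and able to reach an accepting state) are {q7, q8}.
Restricted to these states the transition graph has no cycle, so every accepting path has bounded length and L is finite.

finite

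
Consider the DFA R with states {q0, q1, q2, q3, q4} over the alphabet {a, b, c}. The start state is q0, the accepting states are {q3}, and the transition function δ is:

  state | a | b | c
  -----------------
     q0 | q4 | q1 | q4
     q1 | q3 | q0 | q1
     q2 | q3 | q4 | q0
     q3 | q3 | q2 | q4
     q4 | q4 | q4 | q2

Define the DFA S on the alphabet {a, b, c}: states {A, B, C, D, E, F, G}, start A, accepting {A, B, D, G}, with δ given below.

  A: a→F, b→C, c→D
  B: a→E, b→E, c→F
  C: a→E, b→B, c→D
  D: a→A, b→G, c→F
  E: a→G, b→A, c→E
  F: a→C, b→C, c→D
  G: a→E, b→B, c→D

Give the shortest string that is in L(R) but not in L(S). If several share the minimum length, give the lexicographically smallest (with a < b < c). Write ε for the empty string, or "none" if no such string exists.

The string ba is accepted by R but not by S.
No shorter string lies in the difference, and ba is the lexicographically first length-2 string in L(R) \ L(S).

ba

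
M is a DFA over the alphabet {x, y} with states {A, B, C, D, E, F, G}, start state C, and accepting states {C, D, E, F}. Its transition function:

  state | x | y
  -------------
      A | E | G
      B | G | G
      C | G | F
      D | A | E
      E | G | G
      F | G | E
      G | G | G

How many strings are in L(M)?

The useful subgraph on states {C, E, F} is acyclic, so L(M) is finite; the longest accepting path visits 3 useful states, giving maximum string length 2.
Counting accepting paths from C by length: 1 of length 0, 1 of length 1, 1 of length 2. Total 3.

3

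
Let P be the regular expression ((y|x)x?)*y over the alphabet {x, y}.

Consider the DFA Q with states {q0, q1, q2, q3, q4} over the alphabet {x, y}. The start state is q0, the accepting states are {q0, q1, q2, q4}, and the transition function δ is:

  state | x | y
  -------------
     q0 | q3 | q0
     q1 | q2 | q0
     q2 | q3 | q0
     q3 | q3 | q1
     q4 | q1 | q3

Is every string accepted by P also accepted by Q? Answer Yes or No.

Converting the expression P to a DFA (subset construction, then merging equivalent states) gives the minimal DFA with states {p0, p1}, start state p0, accepting states {p1} and transitions p0: x→p0, y→p1; p1: x→p0, y→p1.
Exploring the product automaton P × Q from the start pair (p0, q0), following both machines on each input symbol, reaches 5 state pairs: (p0, q0), (p0, q3), (p1, q0), (p1, q1), (p0, q2).
P accepts in {p1} and Q accepts in {q0, q1, q2, q4}. The reachable pairs whose P-component is accepting are (p1, q0), (p1, q1); in each of them the Q-component is accepting too, so the product for L(P) \ L(Q) (P-component accepting, Q-component rejecting) has no reachable accepting pair and the difference is empty.
Hence every string in L(P) is also in L(Q).

Yes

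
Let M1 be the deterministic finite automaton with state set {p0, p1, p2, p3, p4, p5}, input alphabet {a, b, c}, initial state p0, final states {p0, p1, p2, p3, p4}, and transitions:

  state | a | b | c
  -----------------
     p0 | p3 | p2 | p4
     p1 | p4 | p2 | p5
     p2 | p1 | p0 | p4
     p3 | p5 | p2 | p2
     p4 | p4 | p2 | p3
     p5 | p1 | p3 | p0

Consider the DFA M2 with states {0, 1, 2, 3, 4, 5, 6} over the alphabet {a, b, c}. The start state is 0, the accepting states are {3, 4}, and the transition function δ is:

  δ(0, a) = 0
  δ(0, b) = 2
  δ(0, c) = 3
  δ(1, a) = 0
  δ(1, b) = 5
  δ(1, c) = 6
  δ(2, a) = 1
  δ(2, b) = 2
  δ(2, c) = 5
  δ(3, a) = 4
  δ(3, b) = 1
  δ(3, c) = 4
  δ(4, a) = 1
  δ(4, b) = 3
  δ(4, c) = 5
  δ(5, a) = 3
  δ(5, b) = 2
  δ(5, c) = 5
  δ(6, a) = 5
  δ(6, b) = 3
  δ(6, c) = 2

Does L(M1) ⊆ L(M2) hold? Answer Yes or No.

No

The empty string ε is in L(M1) but not in L(M2).
So L(M1) ⊄ L(M2).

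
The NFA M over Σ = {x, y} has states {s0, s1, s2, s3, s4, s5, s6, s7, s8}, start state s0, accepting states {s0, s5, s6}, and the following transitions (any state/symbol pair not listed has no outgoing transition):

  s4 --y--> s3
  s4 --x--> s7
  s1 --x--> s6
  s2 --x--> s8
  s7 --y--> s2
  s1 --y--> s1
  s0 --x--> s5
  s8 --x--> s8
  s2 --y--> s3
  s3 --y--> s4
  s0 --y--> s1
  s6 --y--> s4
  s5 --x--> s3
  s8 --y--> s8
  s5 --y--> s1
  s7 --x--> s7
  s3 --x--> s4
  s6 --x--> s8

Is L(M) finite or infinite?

infinite

State s1 is reachable from the start and can reach an accepting state, and it lies on the cycle s1 → s1.
Traversing that cycle any number of times yields accepted strings of unbounded length, so the language is infinite.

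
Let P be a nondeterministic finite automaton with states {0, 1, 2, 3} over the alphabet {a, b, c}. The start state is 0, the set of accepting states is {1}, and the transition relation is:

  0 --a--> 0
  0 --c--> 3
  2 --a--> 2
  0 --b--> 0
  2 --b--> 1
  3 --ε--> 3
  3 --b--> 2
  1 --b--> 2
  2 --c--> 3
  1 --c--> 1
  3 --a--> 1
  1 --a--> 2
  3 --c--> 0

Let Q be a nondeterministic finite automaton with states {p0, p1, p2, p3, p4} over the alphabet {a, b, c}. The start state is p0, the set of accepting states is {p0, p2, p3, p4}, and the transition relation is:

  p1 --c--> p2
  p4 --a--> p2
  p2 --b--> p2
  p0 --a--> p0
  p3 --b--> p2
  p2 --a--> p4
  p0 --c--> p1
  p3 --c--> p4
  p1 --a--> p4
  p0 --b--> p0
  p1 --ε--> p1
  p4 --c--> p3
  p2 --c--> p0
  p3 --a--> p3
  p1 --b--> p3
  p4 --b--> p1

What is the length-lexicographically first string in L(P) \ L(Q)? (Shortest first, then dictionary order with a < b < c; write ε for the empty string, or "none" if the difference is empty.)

The string caaab is accepted by P but not by Q.
No shorter string lies in the difference, and caaab is the lexicographically first length-5 string in L(P) \ L(Q).

caaab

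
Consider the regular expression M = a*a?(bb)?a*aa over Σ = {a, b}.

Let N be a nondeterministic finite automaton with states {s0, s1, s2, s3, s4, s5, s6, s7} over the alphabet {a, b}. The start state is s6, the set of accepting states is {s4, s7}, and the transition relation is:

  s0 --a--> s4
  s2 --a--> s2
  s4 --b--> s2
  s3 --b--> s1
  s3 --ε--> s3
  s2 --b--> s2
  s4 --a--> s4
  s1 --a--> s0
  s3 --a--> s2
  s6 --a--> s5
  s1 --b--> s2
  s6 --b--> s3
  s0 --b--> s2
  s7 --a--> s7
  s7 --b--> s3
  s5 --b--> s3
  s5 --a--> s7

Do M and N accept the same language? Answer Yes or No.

Yes

Converting the expression M to a DFA (subset construction, then merging equivalent states) gives the minimal DFA with states {m0, m1, m2, m3, m4, m5, m6, m7}, start state m0, accepting states {m3, m7} and transitions m0: a→m1, b→m2; m1: a→m3, b→m2; m2: a→m4, b→m5; m3: a→m3, b→m2; m4: a→m4, b→m4; m5: a→m6, b→m4; m6: a→m7, b→m4; m7: a→m7, b→m4.
Exploring the product automaton M × N from the start pair (m0, s6), following both machines on each input symbol, reaches 8 state pairs: (m0, s6), (m1, s5), (m2, s3), (m3, s7), (m4, s2), (m5, s1), (m6, s0), (m7, s4).
M accepts in {m3, m7} and N accepts in {s4, s7}. In every reachable pair the two components are either both accepting — (m3, s7), (m7, s4) — or both non-accepting, so no string is accepted by exactly one of the machines: L(M) \ L(N) and L(N) \ L(M) are both empty.
Hence every string is accepted by M iff it is accepted by N, and the two languages coincide.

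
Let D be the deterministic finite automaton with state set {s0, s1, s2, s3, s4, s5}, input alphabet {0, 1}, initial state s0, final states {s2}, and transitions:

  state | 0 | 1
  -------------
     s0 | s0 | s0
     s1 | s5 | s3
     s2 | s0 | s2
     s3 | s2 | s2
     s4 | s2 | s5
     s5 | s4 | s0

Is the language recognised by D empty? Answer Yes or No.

Yes

The states reachable from the start state are {s0}.
None of the accepting states {s2} is reachable, so no string is accepted and L(D) = ∅.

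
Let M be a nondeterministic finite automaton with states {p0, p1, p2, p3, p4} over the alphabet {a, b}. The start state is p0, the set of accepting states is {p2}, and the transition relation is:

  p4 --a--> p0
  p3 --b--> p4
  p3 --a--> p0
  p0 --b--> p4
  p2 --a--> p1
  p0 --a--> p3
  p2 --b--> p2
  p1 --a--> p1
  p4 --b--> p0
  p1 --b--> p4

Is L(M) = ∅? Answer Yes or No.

The states reachable from the start state are {p0, p3, p4}.
None of the accepting states {p2} is reachable, so no string is accepted and L(M) = ∅.

Yes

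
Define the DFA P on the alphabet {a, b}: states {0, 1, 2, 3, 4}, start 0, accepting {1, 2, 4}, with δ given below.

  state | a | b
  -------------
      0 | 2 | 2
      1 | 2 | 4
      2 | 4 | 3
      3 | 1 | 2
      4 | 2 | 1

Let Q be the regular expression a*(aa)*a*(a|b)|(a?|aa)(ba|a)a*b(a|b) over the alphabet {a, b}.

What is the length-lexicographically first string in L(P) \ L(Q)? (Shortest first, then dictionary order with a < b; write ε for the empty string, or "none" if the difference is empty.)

The string ba is accepted by P but not by Q.
No shorter string lies in the difference, and ba is the lexicographically first length-2 string in L(P) \ L(Q).

ba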